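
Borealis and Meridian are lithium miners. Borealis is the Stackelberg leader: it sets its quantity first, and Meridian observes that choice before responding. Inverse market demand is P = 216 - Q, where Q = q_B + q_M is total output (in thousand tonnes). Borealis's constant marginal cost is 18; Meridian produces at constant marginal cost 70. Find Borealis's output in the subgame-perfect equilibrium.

Solve by backward induction. Given q_B, the follower Meridian maximises π_M = (216 - q_B - q_M)q_M - 70q_M.
Setting the follower's marginal profit to zero, 146 - q_B - 2q_M = 0, i.e. q_M = (146 - q_B)/2.
The leader anticipates this reaction. Substituting into P = 216 - Q gives P = 143 - (1/2)q_B, so π_B = (143 - (1/2)q_B)q_B - 18q_B.
Maximising: ∂π_B/∂q_B = 125 - q_B = 0, giving q_B = 125.
Then q_M = (146 - 125)/2 = 21/2.

125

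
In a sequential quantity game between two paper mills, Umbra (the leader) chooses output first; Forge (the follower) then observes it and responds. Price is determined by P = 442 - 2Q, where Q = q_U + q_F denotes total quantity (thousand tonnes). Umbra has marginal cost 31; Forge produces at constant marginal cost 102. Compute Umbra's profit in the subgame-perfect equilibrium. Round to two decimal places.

14520.25

Solve by backward induction. Given q_U, the follower Forge maximises π_F = (442 - 2q_U - 2q_F)q_F - 102q_F.
Follower FOC: 340 - 2q_U - 4q_F = 0, so q_F(q_U) = (340 - 2q_U)/4.
Umbra substitutes q_F(q_U) into its own profit: π_U = q_U(442 - 2q_U - (340 - 2q_U)/2) - 31q_U = (272 - q_U)q_U - 31q_U.
The leader's first-order condition 241 - 2q_U = 0 yields q_U = 241/2.
Then q_F = (340 - 2·(241/2))/4 = 99/4.
Price P = 442 - 2·(581/4) = 303/2.
Umbra's profit: (303/2 - 31)·(241/2) = 14520.2500.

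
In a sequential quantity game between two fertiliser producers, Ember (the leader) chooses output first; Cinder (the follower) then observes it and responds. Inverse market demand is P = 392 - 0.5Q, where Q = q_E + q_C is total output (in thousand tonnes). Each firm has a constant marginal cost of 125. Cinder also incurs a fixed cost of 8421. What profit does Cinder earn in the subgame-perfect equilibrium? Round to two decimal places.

The follower Cinder best-responds to any q_E: π_C = (392 - 0.5Q)q_C - 125q_C.
Follower FOC: 267 - (1/2)q_E - q_C = 0, so q_C(q_E) = (267 - (1/2)q_E).
Ember substitutes q_C(q_E) into its own profit: π_E = q_E(392 - (1/2)q_E - (267 - (1/2)q_E)/2) - 125q_E = (517/2 - (1/4)q_E)q_E - 125q_E.
Maximising: ∂π_E/∂q_E = 267/2 - (1/2)q_E = 0, giving q_E = 267.
Then q_C = (267 - (1/2)·267) = 267/2.
Price P = 392 - (1/2)·(801/2) = 767/4.
Cinder's profit: (767/4 - 125)·(267/2) - 8421 = 490.1250.

490.13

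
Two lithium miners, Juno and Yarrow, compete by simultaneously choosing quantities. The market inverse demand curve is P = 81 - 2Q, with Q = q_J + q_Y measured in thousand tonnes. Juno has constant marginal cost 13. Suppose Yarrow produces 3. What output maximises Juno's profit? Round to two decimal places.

With the rival's output fixed at 3, Juno's profit is π_J = (81 - 2·3 - 2q_J)q_J - (13q_J) = (75 - 2q_J)q_J - (13q_J).
∂π_J/∂q_J = 62 - 4q_J = 0, so q_J = 31/2.

15.50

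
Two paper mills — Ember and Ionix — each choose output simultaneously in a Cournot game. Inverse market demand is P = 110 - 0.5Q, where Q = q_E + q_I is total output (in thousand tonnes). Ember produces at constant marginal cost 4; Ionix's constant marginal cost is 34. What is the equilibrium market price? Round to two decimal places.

49.33

Ember's profit: π_E = (110 - 0.5Q)q_E - (4q_E). Setting ∂π_E/∂q_E = 0: 106 - q_E - (1/2)(q_I) = 0.
Ionix's first-order condition: 76 - q_I - (1/2)(q_E) = 0.
Rearranging gives the reaction functions q_E = (106 - (1/2)q_I) and q_I = (76 - (1/2)q_E).
Substituting one into the other gives q_E = 272/3 and q_I = 92/3.
Total output Q = 364/3, so price P = 110 - (1/2)·(364/3) = 148/3.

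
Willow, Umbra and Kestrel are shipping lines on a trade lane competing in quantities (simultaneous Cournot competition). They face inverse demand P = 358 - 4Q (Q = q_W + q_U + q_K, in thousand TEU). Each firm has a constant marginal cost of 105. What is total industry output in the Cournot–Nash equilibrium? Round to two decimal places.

47.44

A representative firm's profit is π_i = q_i(358 - 4Q) - 105q_i.
Setting ∂π_i/∂q_i = 0 with rivals' quantities fixed: 253 - 8q_i - 4·Σ_{j≠i} q_j = 0.
With identical firms every q_j equals q_i, so Σ_{j≠i} q_j = 2q_i and 253 = 16q_i, giving q_i = 253/16.
Total output Q = 253/16 + 253/16 + 253/16 = 759/16.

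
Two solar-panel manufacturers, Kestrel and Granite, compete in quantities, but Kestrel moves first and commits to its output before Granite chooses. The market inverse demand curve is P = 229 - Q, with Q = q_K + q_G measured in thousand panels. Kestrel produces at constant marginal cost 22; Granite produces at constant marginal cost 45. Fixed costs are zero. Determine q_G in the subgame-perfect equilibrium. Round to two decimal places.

34.50

Solve by backward induction. Given q_K, the follower Granite maximises π_G = (229 - q_K - q_G)q_G - 45q_G.
Follower FOC: 184 - q_K - 2q_G = 0, so q_G(q_K) = (184 - q_K)/2.
The leader anticipates this reaction. Substituting into P = 229 - Q gives P = 137 - (1/2)q_K, so π_K = (137 - (1/2)q_K)q_K - 22q_K.
Maximising: ∂π_K/∂q_K = 115 - q_K = 0, giving q_K = 115.
Then q_G = (184 - 115)/2 = 69/2.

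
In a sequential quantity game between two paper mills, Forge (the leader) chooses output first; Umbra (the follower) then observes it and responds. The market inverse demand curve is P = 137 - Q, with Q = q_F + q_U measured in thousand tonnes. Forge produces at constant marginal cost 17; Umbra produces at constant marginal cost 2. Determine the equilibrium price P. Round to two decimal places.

Solve by backward induction. Given q_F, the follower Umbra maximises π_U = (137 - q_F - q_U)q_U - 2q_U.
∂π_U/∂q_U = 135 - q_F - 2q_U = 0 gives the reaction function q_U = (135 - q_F)/2.
Forge substitutes q_U(q_F) into its own profit: π_F = q_F(137 - q_F - (135 - q_F)/2) - 17q_F = (139/2 - (1/2)q_F)q_F - 17q_F.
Leader FOC: 105/2 - q_F = 0, so q_F = 105/2.
Then q_U = (135 - 105/2)/2 = 165/4.
Total output Q = 375/4, so price P = 137 - 375/4 = 173/4.

43.25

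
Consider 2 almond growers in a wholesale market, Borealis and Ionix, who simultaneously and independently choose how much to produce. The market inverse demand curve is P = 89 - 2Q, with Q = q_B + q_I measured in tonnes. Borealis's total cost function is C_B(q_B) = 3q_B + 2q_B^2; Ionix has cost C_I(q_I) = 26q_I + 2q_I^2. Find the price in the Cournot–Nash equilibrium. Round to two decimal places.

59.20

Borealis's profit: π_B = (89 - 2Q)q_B - (3q_B + 2q_B²). Setting ∂π_B/∂q_B = 0: 86 - 8q_B - 2(q_I) = 0.
Ionix's profit: π_I = (89 - 2Q)q_I - (26q_I + 2q_I²). Setting ∂π_I/∂q_I = 0: 63 - 8q_I - 2(q_B) = 0.
Rearranging gives the reaction functions q_B = (86 - 2q_I)/8 and q_I = (63 - 2q_B)/8.
Solving the pair: q_B = 281/30, q_I = 83/15.
Total output Q = 149/10, so price P = 89 - 2·(149/10) = 296/5.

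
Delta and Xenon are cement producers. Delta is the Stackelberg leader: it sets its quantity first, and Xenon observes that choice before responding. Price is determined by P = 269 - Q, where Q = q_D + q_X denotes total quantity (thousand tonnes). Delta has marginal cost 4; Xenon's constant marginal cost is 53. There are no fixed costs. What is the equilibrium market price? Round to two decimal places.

The follower Xenon best-responds to any q_D: π_X = (269 - Q)q_X - 53q_X.
Follower FOC: 216 - q_D - 2q_X = 0, so q_X(q_D) = (216 - q_D)/2.
Delta substitutes q_X(q_D) into its own profit: π_D = q_D(269 - q_D - (216 - q_D)/2) - 4q_D = (161 - (1/2)q_D)q_D - 4q_D.
The leader's first-order condition 157 - q_D = 0 yields q_D = 157.
Then q_X = (216 - 157)/2 = 59/2.
Total output Q = 373/2, so price P = 269 - 373/2 = 165/2.

82.50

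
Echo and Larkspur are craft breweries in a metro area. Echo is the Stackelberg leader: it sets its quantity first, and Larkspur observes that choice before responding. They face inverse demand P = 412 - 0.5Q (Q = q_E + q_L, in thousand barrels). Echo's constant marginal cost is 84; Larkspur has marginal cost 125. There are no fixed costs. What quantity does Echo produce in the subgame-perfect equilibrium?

Solve by backward induction. Given q_E, the follower Larkspur maximises π_L = (412 - (1/2)q_E - (1/2)q_L)q_L - 125q_L.
Setting the follower's marginal profit to zero, 287 - (1/2)q_E - q_L = 0, i.e. q_L = (287 - (1/2)q_E).
Echo substitutes q_L(q_E) into its own profit: π_E = q_E(412 - (1/2)q_E - (287 - (1/2)q_E)/2) - 84q_E = (537/2 - (1/4)q_E)q_E - 84q_E.
The leader's first-order condition 369/2 - (1/2)q_E = 0 yields q_E = 369.
Then q_L = (287 - (1/2)·369) = 205/2.

369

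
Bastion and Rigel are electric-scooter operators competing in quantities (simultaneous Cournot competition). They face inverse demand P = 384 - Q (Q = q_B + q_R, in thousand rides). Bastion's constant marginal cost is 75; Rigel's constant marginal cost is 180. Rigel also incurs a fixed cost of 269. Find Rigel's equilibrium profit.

Bastion's profit: π_B = (384 - Q)q_B - (75q_B). Setting ∂π_B/∂q_B = 0: 309 - 2q_B - (q_R) = 0.
Rigel's first-order condition: 204 - 2q_R - (q_B) = 0.
Rearranging gives the reaction functions q_B = (309 - q_R)/2 and q_R = (204 - q_B)/2.
Solving the pair: q_B = 138, q_R = 33.
Price P = 384 - 171 = 213.
Rigel's profit: (213 - 180)·33 - 269 = 820.

820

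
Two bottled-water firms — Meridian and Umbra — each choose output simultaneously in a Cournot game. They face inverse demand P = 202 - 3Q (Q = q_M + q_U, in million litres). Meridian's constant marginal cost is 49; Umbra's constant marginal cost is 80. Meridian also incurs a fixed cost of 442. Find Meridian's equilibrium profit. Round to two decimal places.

Meridian's profit: π_M = (202 - 3Q)q_M - (49q_M). Setting ∂π_M/∂q_M = 0: 153 - 6q_M - 3(q_U) = 0.
Umbra's profit: π_U = (202 - 3Q)q_U - (80q_U). Setting ∂π_U/∂q_U = 0: 122 - 6q_U - 3(q_M) = 0.
Rearranging gives the reaction functions q_M = (153 - 3q_U)/6 and q_U = (122 - 3q_M)/6.
Solving the pair: q_M = 184/9, q_U = 91/9.
Price P = 202 - 3·(275/9) = 331/3.
Meridian's profit: (331/3 - 49)·(184/9) - 442 = 811.9259.

811.93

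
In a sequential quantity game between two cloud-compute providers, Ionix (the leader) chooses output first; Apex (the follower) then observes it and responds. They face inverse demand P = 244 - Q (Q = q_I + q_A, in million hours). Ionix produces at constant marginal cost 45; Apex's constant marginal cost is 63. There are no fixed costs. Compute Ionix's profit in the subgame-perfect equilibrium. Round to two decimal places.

The follower Apex best-responds to any q_I: π_A = (244 - Q)q_A - 63q_A.
Follower FOC: 181 - q_I - 2q_A = 0, so q_A(q_I) = (181 - q_I)/2.
The leader anticipates this reaction. Substituting into P = 244 - Q gives P = 307/2 - (1/2)q_I, so π_I = (307/2 - (1/2)q_I)q_I - 45q_I.
Leader FOC: 217/2 - q_I = 0, so q_I = 217/2.
Then q_A = (181 - 217/2)/2 = 145/4.
Price P = 244 - 579/4 = 397/4.
Ionix's profit: (397/4 - 45)·(217/2) = 5886.1250.

5886.13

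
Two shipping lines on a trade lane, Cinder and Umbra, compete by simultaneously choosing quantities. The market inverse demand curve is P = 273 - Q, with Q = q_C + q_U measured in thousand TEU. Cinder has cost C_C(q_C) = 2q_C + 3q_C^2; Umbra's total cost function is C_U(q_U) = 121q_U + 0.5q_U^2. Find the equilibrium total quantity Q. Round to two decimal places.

Cinder's profit: π_C = (273 - Q)q_C - (2q_C + 3q_C²). Setting ∂π_C/∂q_C = 0: 271 - 8q_C - (q_U) = 0.
Umbra's profit: π_U = (273 - Q)q_U - (121q_U + (1/2)q_U²). Setting ∂π_U/∂q_U = 0: 152 - 3q_U - (q_C) = 0.
So q_C = (271 - q_U)/8 and q_U = (152 - q_C)/3.
Solving the pair: q_C = 661/23, q_U = 945/23.
Total output Q = 661/23 + 945/23 = 1606/23.

69.83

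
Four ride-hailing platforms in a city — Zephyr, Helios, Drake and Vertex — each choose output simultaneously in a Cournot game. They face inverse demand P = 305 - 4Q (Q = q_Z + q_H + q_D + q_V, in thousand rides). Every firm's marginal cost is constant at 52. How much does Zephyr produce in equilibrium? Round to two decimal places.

Each firm earns π_i = (305 - 4Q)q_i - 52q_i.
Setting ∂π_i/∂q_i = 0 with rivals' quantities fixed: 253 - 8q_i - 4·Σ_{j≠i} q_j = 0.
With identical firms every q_j equals q_i, so Σ_{j≠i} q_j = 3q_i and 253 = 20q_i, giving q_i = 253/20.

12.65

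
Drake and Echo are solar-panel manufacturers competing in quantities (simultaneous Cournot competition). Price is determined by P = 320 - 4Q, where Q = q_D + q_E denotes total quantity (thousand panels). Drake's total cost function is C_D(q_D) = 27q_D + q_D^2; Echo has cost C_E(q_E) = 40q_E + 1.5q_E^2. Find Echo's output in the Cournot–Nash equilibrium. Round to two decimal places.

17.32

Drake's profit: π_D = (320 - 4Q)q_D - (27q_D + q_D²). Setting ∂π_D/∂q_D = 0: 293 - 10q_D - 4(q_E) = 0.
Echo's first-order condition: 280 - 11q_E - 4(q_D) = 0.
Rearranging gives the reaction functions q_D = (293 - 4q_E)/10 and q_E = (280 - 4q_D)/11.
Solving the pair: q_D = 22.3723, q_E = 814/47.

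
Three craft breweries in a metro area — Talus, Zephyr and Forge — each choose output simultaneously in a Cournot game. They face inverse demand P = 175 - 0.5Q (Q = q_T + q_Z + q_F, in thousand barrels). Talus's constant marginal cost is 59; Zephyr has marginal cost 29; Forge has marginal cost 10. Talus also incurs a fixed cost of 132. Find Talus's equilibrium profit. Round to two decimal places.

39.13

Talus's profit: π_T = (175 - 0.5Q)q_T - (59q_T). Setting ∂π_T/∂q_T = 0: 116 - q_T - (1/2)(q_Z + q_F) = 0.
Zephyr's first-order condition: 146 - q_Z - (1/2)(q_T + q_F) = 0.
Forge's profit: π_F = (175 - 0.5Q)q_F - (10q_F). Setting ∂π_F/∂q_F = 0: 165 - q_F - (1/2)(q_T + q_Z) = 0.
Adding the 3 first-order conditions: 427 − 2Q = 0, so Q = 427/2.
Back-substituting: q_T = (116 − 427/4)/(1/2) = 37/2, q_Z = (146 − 427/4)/(1/2) = 157/2, q_F = (165 − 427/4)/(1/2) = 233/2.
Price P = 175 - (1/2)·(427/2) = 273/4.
Talus's profit: (273/4 - 59)·(37/2) - 132 = 313/8.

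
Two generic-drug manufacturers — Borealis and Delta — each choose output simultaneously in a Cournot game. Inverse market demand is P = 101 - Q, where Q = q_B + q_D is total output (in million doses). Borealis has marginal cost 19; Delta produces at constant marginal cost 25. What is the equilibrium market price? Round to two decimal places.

Borealis's profit: π_B = (101 - Q)q_B - (19q_B). Setting ∂π_B/∂q_B = 0: 82 - 2q_B - (q_D) = 0.
Delta's first-order condition: 76 - 2q_D - (q_B) = 0.
Rearranging gives the reaction functions q_B = (82 - q_D)/2 and q_D = (76 - q_B)/2.
Solving the pair: q_B = 88/3, q_D = 70/3.
Total output Q = 158/3, so price P = 101 - 158/3 = 145/3.

48.33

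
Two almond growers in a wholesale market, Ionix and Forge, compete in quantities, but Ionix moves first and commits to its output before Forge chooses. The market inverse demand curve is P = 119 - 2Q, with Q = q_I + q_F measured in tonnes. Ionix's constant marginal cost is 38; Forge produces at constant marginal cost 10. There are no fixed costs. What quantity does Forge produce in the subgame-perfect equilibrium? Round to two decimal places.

20.63

Solve by backward induction. Given q_I, the follower Forge maximises π_F = (119 - 2q_I - 2q_F)q_F - 10q_F.
Setting the follower's marginal profit to zero, 109 - 2q_I - 4q_F = 0, i.e. q_F = (109 - 2q_I)/4.
The leader anticipates this reaction. Substituting into P = 119 - 2Q gives P = 129/2 - q_I, so π_I = (129/2 - q_I)q_I - 38q_I.
The leader's first-order condition 53/2 - 2q_I = 0 yields q_I = 53/4.
Then q_F = (109 - 2·(53/4))/4 = 165/8.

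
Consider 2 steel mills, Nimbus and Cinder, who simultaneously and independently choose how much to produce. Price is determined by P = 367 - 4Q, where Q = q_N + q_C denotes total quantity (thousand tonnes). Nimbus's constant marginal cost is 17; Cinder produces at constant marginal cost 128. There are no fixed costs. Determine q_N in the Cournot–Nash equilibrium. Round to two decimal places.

38.42

Nimbus's profit: π_N = (367 - 4Q)q_N - (17q_N). Setting ∂π_N/∂q_N = 0: 350 - 8q_N - 4(q_C) = 0.
Cinder's first-order condition: 239 - 8q_C - 4(q_N) = 0.
Best responses: q_N = (350 - 4q_C)/8, q_C = (239 - 4q_N)/8.
Substituting one into the other gives q_N = 461/12 and q_C = 32/3.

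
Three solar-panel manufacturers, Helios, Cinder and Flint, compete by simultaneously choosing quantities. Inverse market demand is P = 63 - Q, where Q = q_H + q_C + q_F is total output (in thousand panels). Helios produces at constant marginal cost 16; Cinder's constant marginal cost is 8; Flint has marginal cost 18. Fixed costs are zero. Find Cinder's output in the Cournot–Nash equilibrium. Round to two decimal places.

18.25

Helios's profit: π_H = (63 - Q)q_H - (16q_H). Setting ∂π_H/∂q_H = 0: 47 - 2q_H - (q_C + q_F) = 0.
Cinder's first-order condition: 55 - 2q_C - (q_H + q_F) = 0.
Flint's profit: π_F = (63 - Q)q_F - (18q_F). Setting ∂π_F/∂q_F = 0: 45 - 2q_F - (q_H + q_C) = 0.
Adding the 3 first-order conditions: 147 − 4Q = 0, so Q = 147/4.
Back-substituting: q_H = (47 − 147/4) = 41/4, q_C = (55 − 147/4) = 73/4, q_F = (45 − 147/4) = 33/4.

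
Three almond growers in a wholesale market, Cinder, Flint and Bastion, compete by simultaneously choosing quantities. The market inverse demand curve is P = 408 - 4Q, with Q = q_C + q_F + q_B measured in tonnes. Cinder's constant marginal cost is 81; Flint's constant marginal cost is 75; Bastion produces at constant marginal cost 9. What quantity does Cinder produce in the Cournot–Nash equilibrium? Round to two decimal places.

Cinder's profit: π_C = (408 - 4Q)q_C - (81q_C). Setting ∂π_C/∂q_C = 0: 327 - 8q_C - 4(q_F + q_B) = 0.
Flint's profit: π_F = (408 - 4Q)q_F - (75q_F). Setting ∂π_F/∂q_F = 0: 333 - 8q_F - 4(q_C + q_B) = 0.
Bastion's profit: π_B = (408 - 4Q)q_B - (9q_B). Setting ∂π_B/∂q_B = 0: 399 - 8q_B - 4(q_C + q_F) = 0.
Adding the 3 first-order conditions: 1059 − 16Q = 0, so Q = 1059/16.
Back-substituting: q_C = (327 − 1059/4)/4 = 249/16, q_F = (333 − 1059/4)/4 = 273/16, q_B = (399 − 1059/4)/4 = 537/16.

15.56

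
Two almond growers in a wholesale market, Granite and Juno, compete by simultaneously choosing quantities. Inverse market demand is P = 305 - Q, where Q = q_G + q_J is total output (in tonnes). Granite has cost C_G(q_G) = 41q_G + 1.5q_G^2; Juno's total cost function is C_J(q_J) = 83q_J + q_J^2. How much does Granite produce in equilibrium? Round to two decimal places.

43.89

Granite's profit: π_G = (305 - Q)q_G - (41q_G + (3/2)q_G²). Setting ∂π_G/∂q_G = 0: 264 - 5q_G - (q_J) = 0.
Juno's first-order condition: 222 - 4q_J - (q_G) = 0.
Rearranging gives the reaction functions q_G = (264 - q_J)/5 and q_J = (222 - q_G)/4.
Solving the pair: q_G = 834/19, q_J = 846/19.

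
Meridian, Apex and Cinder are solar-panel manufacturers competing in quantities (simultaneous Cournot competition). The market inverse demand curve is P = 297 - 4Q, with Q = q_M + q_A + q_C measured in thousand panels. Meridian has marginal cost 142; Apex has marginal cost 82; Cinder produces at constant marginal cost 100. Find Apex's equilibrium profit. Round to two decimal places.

1341.39

Meridian's profit: π_M = (297 - 4Q)q_M - (142q_M). Setting ∂π_M/∂q_M = 0: 155 - 8q_M - 4(q_A + q_C) = 0.
Apex's first-order condition: 215 - 8q_A - 4(q_M + q_C) = 0.
Cinder's first-order condition: 197 - 8q_C - 4(q_M + q_A) = 0.
Adding the 3 conditions: 567 − 8Q − 8Q = 0, i.e. Q = 567/16.
Back-substituting: q_M = (155 − 567/4)/4 = 53/16, q_A = (215 − 567/4)/4 = 293/16, q_C = (197 − 567/4)/4 = 221/16.
Price P = 297 - 4·(567/16) = 621/4.
Apex's profit: (621/4 - 82)·(293/16) = 1341.3906.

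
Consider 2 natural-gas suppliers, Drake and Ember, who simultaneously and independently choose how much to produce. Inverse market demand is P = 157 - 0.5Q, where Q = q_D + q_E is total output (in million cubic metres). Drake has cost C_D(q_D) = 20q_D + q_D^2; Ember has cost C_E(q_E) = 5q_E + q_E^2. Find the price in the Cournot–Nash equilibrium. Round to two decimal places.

115.71

Drake's profit: π_D = (157 - 0.5Q)q_D - (20q_D + q_D²). Setting ∂π_D/∂q_D = 0: 137 - 3q_D - (1/2)(q_E) = 0.
Ember's profit: π_E = (157 - 0.5Q)q_E - (5q_E + q_E²). Setting ∂π_E/∂q_E = 0: 152 - 3q_E - (1/2)(q_D) = 0.
So q_D = (137 - (1/2)q_E)/3 and q_E = (152 - (1/2)q_D)/3.
Substituting one into the other gives q_D = 268/7 and q_E = 310/7.
Total output Q = 578/7, so price P = 157 - (1/2)·(578/7) = 810/7.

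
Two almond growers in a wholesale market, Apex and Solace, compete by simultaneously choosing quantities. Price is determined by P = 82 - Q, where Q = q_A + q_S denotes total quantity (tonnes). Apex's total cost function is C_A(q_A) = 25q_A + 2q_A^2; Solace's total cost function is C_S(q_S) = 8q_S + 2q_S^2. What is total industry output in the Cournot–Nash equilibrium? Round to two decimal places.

Apex's profit: π_A = (82 - Q)q_A - (25q_A + 2q_A²). Setting ∂π_A/∂q_A = 0: 57 - 6q_A - (q_S) = 0.
Solace's first-order condition: 74 - 6q_S - (q_A) = 0.
Rearranging gives the reaction functions q_A = (57 - q_S)/6 and q_S = (74 - q_A)/6.
Solving the pair: q_A = 268/35, q_S = 387/35.
Total output Q = 268/35 + 387/35 = 131/7.

18.71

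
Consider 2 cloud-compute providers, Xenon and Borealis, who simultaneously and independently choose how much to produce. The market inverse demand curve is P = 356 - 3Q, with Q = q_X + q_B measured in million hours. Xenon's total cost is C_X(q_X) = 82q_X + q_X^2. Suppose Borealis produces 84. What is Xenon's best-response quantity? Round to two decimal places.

With the rival's output fixed at 84, Xenon's profit is π_X = (356 - 3·84 - 3q_X)q_X - (82q_X + q_X²) = (104 - 3q_X)q_X - (82q_X + q_X²).
∂π_X/∂q_X = 22 - 8q_X = 0, so q_X = 11/4.

2.75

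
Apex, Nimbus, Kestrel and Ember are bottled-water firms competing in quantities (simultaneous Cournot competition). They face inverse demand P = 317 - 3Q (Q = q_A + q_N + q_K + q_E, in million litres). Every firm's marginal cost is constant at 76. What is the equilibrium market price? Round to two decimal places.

A representative firm's profit is π_i = q_i(317 - 3Q) - 76q_i.
First-order condition (treating rivals' output as given): 241 - 6q_i - 3·Σ_{j≠i} q_j = 0.
With identical firms every q_j equals q_i, so Σ_{j≠i} q_j = 3q_i and 241 = 15q_i, giving q_i = 241/15.
Total output Q = 964/15, so price P = 317 - 3·(964/15) = 621/5.

124.20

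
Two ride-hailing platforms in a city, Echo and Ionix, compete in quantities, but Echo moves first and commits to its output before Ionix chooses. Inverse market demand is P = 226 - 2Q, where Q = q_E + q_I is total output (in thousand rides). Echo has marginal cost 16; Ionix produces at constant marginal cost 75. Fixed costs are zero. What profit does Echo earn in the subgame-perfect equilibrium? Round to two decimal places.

Solve by backward induction. Given q_E, the follower Ionix maximises π_I = (226 - 2q_E - 2q_I)q_I - 75q_I.
∂π_I/∂q_I = 151 - 2q_E - 4q_I = 0 gives the reaction function q_I = (151 - 2q_E)/4.
Echo substitutes q_I(q_E) into its own profit: π_E = q_E(226 - 2q_E - (151 - 2q_E)/2) - 16q_E = (301/2 - q_E)q_E - 16q_E.
Maximising: ∂π_E/∂q_E = 269/2 - 2q_E = 0, giving q_E = 269/4.
Then q_I = (151 - 2·(269/4))/4 = 33/8.
Price P = 226 - 2·(571/8) = 333/4.
Echo's profit: (333/4 - 16)·(269/4) = 4522.5625.

4522.56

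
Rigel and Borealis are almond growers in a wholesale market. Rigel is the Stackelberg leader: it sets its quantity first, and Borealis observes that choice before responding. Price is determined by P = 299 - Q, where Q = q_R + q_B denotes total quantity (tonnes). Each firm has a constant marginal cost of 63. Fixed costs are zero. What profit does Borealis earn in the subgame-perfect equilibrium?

The follower Borealis best-responds to any q_R: π_B = (299 - Q)q_B - 63q_B.
Follower FOC: 236 - q_R - 2q_B = 0, so q_B(q_R) = (236 - q_R)/2.
Rigel substitutes q_B(q_R) into its own profit: π_R = q_R(299 - q_R - (236 - q_R)/2) - 63q_R = (181 - (1/2)q_R)q_R - 63q_R.
Maximising: ∂π_R/∂q_R = 118 - q_R = 0, giving q_R = 118.
Then q_B = (236 - 118)/2 = 59.
Price P = 299 - 177 = 122.
Borealis's profit: (122 - 63)·59 = 3481.

3481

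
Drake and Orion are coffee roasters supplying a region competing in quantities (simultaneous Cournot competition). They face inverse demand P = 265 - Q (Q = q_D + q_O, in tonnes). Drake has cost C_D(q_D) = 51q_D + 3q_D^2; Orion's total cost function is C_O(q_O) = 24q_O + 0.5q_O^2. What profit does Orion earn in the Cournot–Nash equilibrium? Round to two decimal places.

8330.23

Drake's profit: π_D = (265 - Q)q_D - (51q_D + 3q_D²). Setting ∂π_D/∂q_D = 0: 214 - 8q_D - (q_O) = 0.
Orion's profit: π_O = (265 - Q)q_O - (24q_O + (1/2)q_O²). Setting ∂π_O/∂q_O = 0: 241 - 3q_O - (q_D) = 0.
So q_D = (214 - q_O)/8 and q_O = (241 - q_D)/3.
Solving the pair: q_D = 401/23, q_O = 1714/23.
Price P = 265 - 91.9565 = 173.0435.
Orion's profit: 173.0435·(1714/23) - 24·(1714/23) - (1/2)(1714/23)² = 8330.2344.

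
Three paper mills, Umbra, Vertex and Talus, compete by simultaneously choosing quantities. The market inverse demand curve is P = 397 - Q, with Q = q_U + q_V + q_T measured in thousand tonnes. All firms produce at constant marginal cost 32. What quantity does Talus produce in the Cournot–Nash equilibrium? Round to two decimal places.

Each firm earns π_i = (397 - Q)q_i - 32q_i.
First-order condition (treating rivals' output as given): 365 - 2q_i - Σ_{j≠i} q_j = 0.
With identical firms every q_j equals q_i, so Σ_{j≠i} q_j = 2q_i and 365 = 4q_i, giving q_i = 365/4.

91.25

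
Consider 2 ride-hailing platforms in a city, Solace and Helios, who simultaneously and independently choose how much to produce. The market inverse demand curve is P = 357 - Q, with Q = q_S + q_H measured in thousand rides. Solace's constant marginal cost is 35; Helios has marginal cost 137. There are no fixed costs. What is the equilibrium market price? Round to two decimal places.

176.33

Solace's profit: π_S = (357 - Q)q_S - (35q_S). Setting ∂π_S/∂q_S = 0: 322 - 2q_S - (q_H) = 0.
Helios's first-order condition: 220 - 2q_H - (q_S) = 0.
So q_S = (322 - q_H)/2 and q_H = (220 - q_S)/2.
Solving the pair: q_S = 424/3, q_H = 118/3.
Total output Q = 542/3, so price P = 357 - 542/3 = 529/3.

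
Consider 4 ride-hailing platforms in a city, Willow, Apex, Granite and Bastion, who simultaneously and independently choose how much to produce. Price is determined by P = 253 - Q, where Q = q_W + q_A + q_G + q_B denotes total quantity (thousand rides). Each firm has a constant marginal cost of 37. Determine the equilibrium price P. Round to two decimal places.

Each firm earns π_i = (253 - Q)q_i - 37q_i.
First-order condition (treating rivals' output as given): 216 - 2q_i - Σ_{j≠i} q_j = 0.
By symmetry each firm produces the same amount; substituting Σ_{j≠i} q_j = 3q_i yields q_i = 216/5.
Total output Q = 864/5, so price P = 253 - 864/5 = 401/5.

80.20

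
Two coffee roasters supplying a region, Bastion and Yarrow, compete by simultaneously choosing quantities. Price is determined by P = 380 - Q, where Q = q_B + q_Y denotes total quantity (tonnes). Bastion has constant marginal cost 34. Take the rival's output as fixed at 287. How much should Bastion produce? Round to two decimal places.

29.50

With the rival's output fixed at 287, Bastion's profit is π_B = (380 - 287 - q_B)q_B - (34q_B) = (93 - q_B)q_B - (34q_B).
∂π_B/∂q_B = 59 - 2q_B = 0, so q_B = 59/2.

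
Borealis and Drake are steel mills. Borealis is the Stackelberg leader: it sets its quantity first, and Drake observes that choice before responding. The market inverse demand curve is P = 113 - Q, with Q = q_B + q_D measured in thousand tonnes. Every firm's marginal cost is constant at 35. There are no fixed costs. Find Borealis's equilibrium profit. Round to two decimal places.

The follower Drake best-responds to any q_B: π_D = (113 - Q)q_D - 35q_D.
∂π_D/∂q_D = 78 - q_B - 2q_D = 0 gives the reaction function q_D = (78 - q_B)/2.
The leader anticipates this reaction. Substituting into P = 113 - Q gives P = 74 - (1/2)q_B, so π_B = (74 - (1/2)q_B)q_B - 35q_B.
The leader's first-order condition 39 - q_B = 0 yields q_B = 39.
Then q_D = (78 - 39)/2 = 39/2.
Price P = 113 - 117/2 = 109/2.
Borealis's profit: (109/2 - 35)·39 = 1521/2.

760.50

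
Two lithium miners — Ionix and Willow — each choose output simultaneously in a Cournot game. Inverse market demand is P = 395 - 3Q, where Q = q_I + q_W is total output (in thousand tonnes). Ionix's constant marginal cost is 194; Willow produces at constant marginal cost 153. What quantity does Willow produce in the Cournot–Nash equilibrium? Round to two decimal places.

Ionix's profit: π_I = (395 - 3Q)q_I - (194q_I). Setting ∂π_I/∂q_I = 0: 201 - 6q_I - 3(q_W) = 0.
Willow's profit: π_W = (395 - 3Q)q_W - (153q_W). Setting ∂π_W/∂q_W = 0: 242 - 6q_W - 3(q_I) = 0.
So q_I = (201 - 3q_W)/6 and q_W = (242 - 3q_I)/6.
Substituting one into the other gives q_I = 160/9 and q_W = 283/9.

31.44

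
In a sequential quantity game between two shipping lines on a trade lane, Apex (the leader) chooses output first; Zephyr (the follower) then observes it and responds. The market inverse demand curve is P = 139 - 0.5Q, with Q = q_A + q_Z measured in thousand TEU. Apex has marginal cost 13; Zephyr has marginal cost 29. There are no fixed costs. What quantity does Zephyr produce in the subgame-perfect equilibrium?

Solve by backward induction. Given q_A, the follower Zephyr maximises π_Z = (139 - (1/2)q_A - (1/2)q_Z)q_Z - 29q_Z.
∂π_Z/∂q_Z = 110 - (1/2)q_A - q_Z = 0 gives the reaction function q_Z = (110 - (1/2)q_A).
Apex substitutes q_Z(q_A) into its own profit: π_A = q_A(139 - (1/2)q_A - (110 - (1/2)q_A)/2) - 13q_A = (84 - (1/4)q_A)q_A - 13q_A.
Maximising: ∂π_A/∂q_A = 71 - (1/2)q_A = 0, giving q_A = 142.
Then q_Z = (110 - (1/2)·142) = 39.

39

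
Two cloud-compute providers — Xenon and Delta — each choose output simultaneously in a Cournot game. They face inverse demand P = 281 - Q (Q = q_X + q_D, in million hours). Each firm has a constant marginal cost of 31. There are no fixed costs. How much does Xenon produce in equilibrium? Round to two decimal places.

83.33

A representative firm's profit is π_i = q_i(281 - Q) - 31q_i.
First-order condition (treating rivals' output as given): 250 - 2q_i - q_j = 0.
With identical firms every q_j equals q_i, so q_j = q_i and 250 = 3q_i, giving q_i = 250/3.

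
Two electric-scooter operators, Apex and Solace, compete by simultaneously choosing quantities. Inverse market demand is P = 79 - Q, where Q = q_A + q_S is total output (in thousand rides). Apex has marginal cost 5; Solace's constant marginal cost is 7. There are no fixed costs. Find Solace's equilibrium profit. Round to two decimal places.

544.44

Apex's profit: π_A = (79 - Q)q_A - (5q_A). Setting ∂π_A/∂q_A = 0: 74 - 2q_A - (q_S) = 0.
Solace's profit: π_S = (79 - Q)q_S - (7q_S). Setting ∂π_S/∂q_S = 0: 72 - 2q_S - (q_A) = 0.
So q_A = (74 - q_S)/2 and q_S = (72 - q_A)/2.
Substituting one into the other gives q_A = 76/3 and q_S = 70/3.
Price P = 79 - 146/3 = 91/3.
Solace's profit: (91/3 - 7)·(70/3) = 544.4444.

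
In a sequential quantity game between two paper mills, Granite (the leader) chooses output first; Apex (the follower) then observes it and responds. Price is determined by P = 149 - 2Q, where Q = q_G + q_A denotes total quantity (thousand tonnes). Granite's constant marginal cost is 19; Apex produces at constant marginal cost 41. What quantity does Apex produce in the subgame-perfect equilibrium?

Solve by backward induction. Given q_G, the follower Apex maximises π_A = (149 - 2q_G - 2q_A)q_A - 41q_A.
Setting the follower's marginal profit to zero, 108 - 2q_G - 4q_A = 0, i.e. q_A = (108 - 2q_G)/4.
The leader anticipates this reaction. Substituting into P = 149 - 2Q gives P = 95 - q_G, so π_G = (95 - q_G)q_G - 19q_G.
Leader FOC: 76 - 2q_G = 0, so q_G = 38.
Then q_A = (108 - 2·38)/4 = 8.

8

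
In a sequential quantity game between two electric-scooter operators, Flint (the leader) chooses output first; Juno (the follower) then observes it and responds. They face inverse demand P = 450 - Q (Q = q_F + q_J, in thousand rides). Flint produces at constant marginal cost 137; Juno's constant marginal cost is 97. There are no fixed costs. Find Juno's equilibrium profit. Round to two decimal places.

11718.06

The follower Juno best-responds to any q_F: π_J = (450 - Q)q_J - 97q_J.
∂π_J/∂q_J = 353 - q_F - 2q_J = 0 gives the reaction function q_J = (353 - q_F)/2.
The leader anticipates this reaction. Substituting into P = 450 - Q gives P = 547/2 - (1/2)q_F, so π_F = (547/2 - (1/2)q_F)q_F - 137q_F.
Leader FOC: 273/2 - q_F = 0, so q_F = 273/2.
Then q_J = (353 - 273/2)/2 = 433/4.
Price P = 450 - 979/4 = 821/4.
Juno's profit: (821/4 - 97)·(433/4) = 11718.0625.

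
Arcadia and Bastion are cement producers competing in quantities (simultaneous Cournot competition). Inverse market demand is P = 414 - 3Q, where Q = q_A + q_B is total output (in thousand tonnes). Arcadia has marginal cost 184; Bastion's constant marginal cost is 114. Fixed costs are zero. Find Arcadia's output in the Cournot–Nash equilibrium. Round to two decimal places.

17.78

Arcadia's profit: π_A = (414 - 3Q)q_A - (184q_A). Setting ∂π_A/∂q_A = 0: 230 - 6q_A - 3(q_B) = 0.
Bastion's profit: π_B = (414 - 3Q)q_B - (114q_B). Setting ∂π_B/∂q_B = 0: 300 - 6q_B - 3(q_A) = 0.
Rearranging gives the reaction functions q_A = (230 - 3q_B)/6 and q_B = (300 - 3q_A)/6.
Substituting one into the other gives q_A = 160/9 and q_B = 370/9.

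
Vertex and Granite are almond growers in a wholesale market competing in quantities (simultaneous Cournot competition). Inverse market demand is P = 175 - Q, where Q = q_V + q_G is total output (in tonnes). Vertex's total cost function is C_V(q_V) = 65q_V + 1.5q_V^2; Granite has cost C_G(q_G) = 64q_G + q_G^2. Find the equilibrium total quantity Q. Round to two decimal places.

Vertex's profit: π_V = (175 - Q)q_V - (65q_V + (3/2)q_V²). Setting ∂π_V/∂q_V = 0: 110 - 5q_V - (q_G) = 0.
Granite's first-order condition: 111 - 4q_G - (q_V) = 0.
Best responses: q_V = (110 - q_G)/5, q_G = (111 - q_V)/4.
Solving the pair: q_V = 329/19, q_G = 445/19.
Total output Q = 329/19 + 445/19 = 774/19.

40.74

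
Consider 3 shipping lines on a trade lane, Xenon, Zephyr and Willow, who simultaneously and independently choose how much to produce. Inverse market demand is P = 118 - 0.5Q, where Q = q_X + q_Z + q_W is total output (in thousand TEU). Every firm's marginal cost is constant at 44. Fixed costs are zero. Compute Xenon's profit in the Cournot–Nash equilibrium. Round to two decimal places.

A representative firm's profit is π_i = q_i(118 - 0.5Q) - 44q_i.
Setting ∂π_i/∂q_i = 0 with rivals' quantities fixed: 74 - q_i - (1/2)·Σ_{j≠i} q_j = 0.
With identical firms every q_j equals q_i, so Σ_{j≠i} q_j = 2q_i and 74 = 2q_i, giving q_i = 37.
Price P = 118 - (1/2)·111 = 125/2.
Xenon's profit: (125/2 - 44)·37 = 1369/2.

684.50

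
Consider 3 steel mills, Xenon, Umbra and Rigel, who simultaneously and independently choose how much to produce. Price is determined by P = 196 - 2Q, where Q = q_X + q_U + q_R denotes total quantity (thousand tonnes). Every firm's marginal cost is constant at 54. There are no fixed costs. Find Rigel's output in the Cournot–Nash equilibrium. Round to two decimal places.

17.75

A representative firm's profit is π_i = q_i(196 - 2Q) - 54q_i.
First-order condition (treating rivals' output as given): 142 - 4q_i - 2·Σ_{j≠i} q_j = 0.
With identical firms every q_j equals q_i, so Σ_{j≠i} q_j = 2q_i and 142 = 8q_i, giving q_i = 71/4.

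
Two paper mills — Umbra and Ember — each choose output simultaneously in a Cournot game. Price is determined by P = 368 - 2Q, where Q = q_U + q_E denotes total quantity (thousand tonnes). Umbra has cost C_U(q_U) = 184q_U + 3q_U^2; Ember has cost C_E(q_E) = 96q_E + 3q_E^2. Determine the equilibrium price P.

292

Umbra's profit: π_U = (368 - 2Q)q_U - (184q_U + 3q_U²). Setting ∂π_U/∂q_U = 0: 184 - 10q_U - 2(q_E) = 0.
Ember's first-order condition: 272 - 10q_E - 2(q_U) = 0.
Best responses: q_U = (184 - 2q_E)/10, q_E = (272 - 2q_U)/10.
Substituting one into the other gives q_U = 27/2 and q_E = 49/2.
Total output Q = 38, so price P = 368 - 2·38 = 292.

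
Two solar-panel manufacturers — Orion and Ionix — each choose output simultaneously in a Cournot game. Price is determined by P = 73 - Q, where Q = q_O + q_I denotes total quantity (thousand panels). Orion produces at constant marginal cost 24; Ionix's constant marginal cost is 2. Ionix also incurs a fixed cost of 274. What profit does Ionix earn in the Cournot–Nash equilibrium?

687

Orion's profit: π_O = (73 - Q)q_O - (24q_O). Setting ∂π_O/∂q_O = 0: 49 - 2q_O - (q_I) = 0.
Ionix's profit: π_I = (73 - Q)q_I - (2q_I). Setting ∂π_I/∂q_I = 0: 71 - 2q_I - (q_O) = 0.
Best responses: q_O = (49 - q_I)/2, q_I = (71 - q_O)/2.
Solving the pair: q_O = 9, q_I = 31.
Price P = 73 - 40 = 33.
Ionix's profit: (33 - 2)·31 - 274 = 687.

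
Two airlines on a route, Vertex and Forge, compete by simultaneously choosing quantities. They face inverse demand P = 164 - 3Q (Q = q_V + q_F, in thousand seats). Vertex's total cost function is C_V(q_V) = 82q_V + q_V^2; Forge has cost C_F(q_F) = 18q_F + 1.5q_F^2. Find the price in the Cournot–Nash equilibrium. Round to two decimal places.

105.81

Vertex's profit: π_V = (164 - 3Q)q_V - (82q_V + q_V²). Setting ∂π_V/∂q_V = 0: 82 - 8q_V - 3(q_F) = 0.
Forge's profit: π_F = (164 - 3Q)q_F - (18q_F + (3/2)q_F²). Setting ∂π_F/∂q_F = 0: 146 - 9q_F - 3(q_V) = 0.
So q_V = (82 - 3q_F)/8 and q_F = (146 - 3q_V)/9.
Substituting one into the other gives q_V = 100/21 and q_F = 922/63.
Total output Q = 1222/63, so price P = 164 - 3·(1222/63) = 105.8095.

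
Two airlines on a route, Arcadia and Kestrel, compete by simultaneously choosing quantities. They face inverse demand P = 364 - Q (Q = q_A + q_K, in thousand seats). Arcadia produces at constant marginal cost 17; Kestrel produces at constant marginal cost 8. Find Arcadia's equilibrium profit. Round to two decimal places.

12693.78

Arcadia's profit: π_A = (364 - Q)q_A - (17q_A). Setting ∂π_A/∂q_A = 0: 347 - 2q_A - (q_K) = 0.
Kestrel's first-order condition: 356 - 2q_K - (q_A) = 0.
So q_A = (347 - q_K)/2 and q_K = (356 - q_A)/2.
Substituting one into the other gives q_A = 338/3 and q_K = 365/3.
Price P = 364 - 703/3 = 389/3.
Arcadia's profit: (389/3 - 17)·(338/3) = 12693.7778.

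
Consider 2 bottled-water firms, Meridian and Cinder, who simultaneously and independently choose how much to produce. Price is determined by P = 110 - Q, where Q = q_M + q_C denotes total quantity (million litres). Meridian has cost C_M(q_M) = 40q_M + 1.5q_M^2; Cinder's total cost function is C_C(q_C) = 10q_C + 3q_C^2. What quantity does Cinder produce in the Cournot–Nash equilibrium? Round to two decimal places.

Meridian's profit: π_M = (110 - Q)q_M - (40q_M + (3/2)q_M²). Setting ∂π_M/∂q_M = 0: 70 - 5q_M - (q_C) = 0.
Cinder's profit: π_C = (110 - Q)q_C - (10q_C + 3q_C²). Setting ∂π_C/∂q_C = 0: 100 - 8q_C - (q_M) = 0.
Rearranging gives the reaction functions q_M = (70 - q_C)/5 and q_C = (100 - q_M)/8.
Substituting one into the other gives q_M = 460/39 and q_C = 430/39.

11.03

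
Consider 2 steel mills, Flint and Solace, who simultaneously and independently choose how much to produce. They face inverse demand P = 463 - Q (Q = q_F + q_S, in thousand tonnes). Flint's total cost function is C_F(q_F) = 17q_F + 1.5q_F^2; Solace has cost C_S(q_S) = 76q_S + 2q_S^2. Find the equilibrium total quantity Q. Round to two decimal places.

Flint's profit: π_F = (463 - Q)q_F - (17q_F + (3/2)q_F²). Setting ∂π_F/∂q_F = 0: 446 - 5q_F - (q_S) = 0.
Solace's profit: π_S = (463 - Q)q_S - (76q_S + 2q_S²). Setting ∂π_S/∂q_S = 0: 387 - 6q_S - (q_F) = 0.
Best responses: q_F = (446 - q_S)/5, q_S = (387 - q_F)/6.
Solving the pair: q_F = 78.9310, q_S = 1489/29.
Total output Q = 78.9310 + 1489/29 = 130.2759.

130.28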